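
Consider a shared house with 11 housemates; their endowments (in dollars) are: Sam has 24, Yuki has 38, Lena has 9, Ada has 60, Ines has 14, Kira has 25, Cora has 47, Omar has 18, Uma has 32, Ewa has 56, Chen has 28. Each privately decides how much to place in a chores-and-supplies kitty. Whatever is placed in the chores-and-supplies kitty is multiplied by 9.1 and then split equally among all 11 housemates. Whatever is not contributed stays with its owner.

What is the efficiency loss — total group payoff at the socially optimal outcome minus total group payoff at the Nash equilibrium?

2843.10 dollars

The private return per contributed unit is 9.1/11 = 0.8273 < 1 for every player regardless of endowment, so the Nash equilibrium is zero contribution and the group total is Σ E_j = 24 + 38 + 9 + 60 + 14 + 25 + 47 + 18 + 32 + 56 + 28 = 351.
Each contributed unit returns 9.100 to the group, so the social optimum is full contribution by everyone: group total = 9.100 × 351 = 3194.10.
Efficiency loss = (9.100 − 1) × 351 = 2843.10.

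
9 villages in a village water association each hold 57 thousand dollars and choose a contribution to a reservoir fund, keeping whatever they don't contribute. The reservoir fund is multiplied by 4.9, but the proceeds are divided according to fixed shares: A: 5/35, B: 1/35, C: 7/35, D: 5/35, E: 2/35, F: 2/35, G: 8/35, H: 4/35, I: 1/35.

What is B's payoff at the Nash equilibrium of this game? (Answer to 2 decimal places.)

Player j's private return per contributed unit is 4.9 × (j's share). Contributing is weakly dominant for j when that share is at least 1/4.9 = 0.2041, and contributing 0 is dominant otherwise.
The only share above 0.2041 is G's 8/35, contributing 57; the remaining 8 contribute 0. Total contributed: 57.
B keeps 57 and receives 4.9 × 57 × 1/35 = 7.98 from the reservoir fund, for a payoff of 64.98.

64.98 thousand dollars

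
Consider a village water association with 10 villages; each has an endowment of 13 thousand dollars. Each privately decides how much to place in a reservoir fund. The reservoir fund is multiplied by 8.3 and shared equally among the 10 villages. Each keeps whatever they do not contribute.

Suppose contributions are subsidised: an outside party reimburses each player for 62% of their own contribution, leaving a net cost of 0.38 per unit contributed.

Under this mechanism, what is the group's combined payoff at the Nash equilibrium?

Under the mechanism each unit contributed yields (8.3/10) / 0.38 = 2.1842 back to its contributor per unit of net cost, which exceeds 1, making full contribution the dominant choice for everyone.
So the Nash equilibrium is full contribution by all 10; the group earns 10 × (13 × 0.62 + 8.3 × 13) = 1159.60.

1159.60 thousand dollars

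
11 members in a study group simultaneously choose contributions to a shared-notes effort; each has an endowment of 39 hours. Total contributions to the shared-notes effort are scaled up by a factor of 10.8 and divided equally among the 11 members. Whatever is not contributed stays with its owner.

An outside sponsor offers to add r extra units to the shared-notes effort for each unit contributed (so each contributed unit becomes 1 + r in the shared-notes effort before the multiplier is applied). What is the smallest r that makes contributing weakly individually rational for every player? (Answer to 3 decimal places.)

0.019

With matching at rate r, one contributed unit becomes (1 + r) in the shared-notes effort and returns 10.8 × (1 + r) / 11 to the contributor.
Setting this equal to 1: 1 + r = 11/10.8 = 1.0185.
So the minimum matching rate is r = 1.0185 − 1 = 0.019.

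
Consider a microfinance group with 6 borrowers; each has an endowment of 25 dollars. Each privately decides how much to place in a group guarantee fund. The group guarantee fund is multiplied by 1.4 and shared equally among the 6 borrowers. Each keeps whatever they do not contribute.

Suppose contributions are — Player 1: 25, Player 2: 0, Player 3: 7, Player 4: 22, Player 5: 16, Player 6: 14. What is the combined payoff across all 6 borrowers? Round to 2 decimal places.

183.60 dollars

Total contributed: 25 + 0 + 7 + 22 + 16 + 14 = 84; total kept: 6 × 25 − 84 = 66.
The group guarantee fund pays out 1.4 × 84 = 117.60 in aggregate.
Group total = 66 + 117.60 = 183.60.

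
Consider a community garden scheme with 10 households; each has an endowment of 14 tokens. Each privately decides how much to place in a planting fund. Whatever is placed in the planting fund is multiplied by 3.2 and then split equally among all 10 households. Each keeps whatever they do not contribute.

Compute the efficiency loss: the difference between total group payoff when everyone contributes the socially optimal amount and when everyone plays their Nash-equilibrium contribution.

308.00 tokens

Each contributed unit returns 3.2/10 = 0.3200 to its contributor — below 1 — so contributing 0 is dominant for every player. At the Nash equilibrium everyone keeps their 14, and the group total is 10 × 14 = 140.
Each contributed unit returns 3.200 to the group as a whole (0.3200 to each of 10 players), which exceeds 1, so the social optimum is full contribution: group total = 3.200 × 140 = 448.00.
Efficiency loss = 448.00 − 140 = 308.00.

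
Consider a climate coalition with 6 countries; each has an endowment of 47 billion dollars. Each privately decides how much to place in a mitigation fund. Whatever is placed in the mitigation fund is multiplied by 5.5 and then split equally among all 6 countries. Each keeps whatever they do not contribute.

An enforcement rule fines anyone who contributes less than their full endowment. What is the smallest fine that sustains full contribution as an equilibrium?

3.92 billion dollars

Given the others contribute fully, the best deviation is to contribute 0 (any partial contribution still incurs the fine and gives up units whose private return 0.9167 is below 1).
Deviating from 47 to 0 saves 47 billion dollars but forfeits the deviator's share of the drop in the mitigation fund: 5.5/6 × 47 = 43.08.
So the deviation gain is 47 − 43.08 = 3.92, and the fine must be at least 3.92 billion dollars to wipe it out.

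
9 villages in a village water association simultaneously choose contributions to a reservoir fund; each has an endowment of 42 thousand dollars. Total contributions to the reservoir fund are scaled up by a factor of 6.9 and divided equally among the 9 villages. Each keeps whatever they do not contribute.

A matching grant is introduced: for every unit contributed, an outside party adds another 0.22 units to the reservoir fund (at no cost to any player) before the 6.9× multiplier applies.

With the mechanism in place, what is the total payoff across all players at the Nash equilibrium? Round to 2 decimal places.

378.00 thousand dollars

With the mechanism, a contributed unit returns 6.9 × 1.22 / 9 = 0.9353 per unit of net cost — still below 1 — so contributing 0 remains dominant for every player.
At the Nash equilibrium no one contributes; group total payoff = 9 × 42 = 378.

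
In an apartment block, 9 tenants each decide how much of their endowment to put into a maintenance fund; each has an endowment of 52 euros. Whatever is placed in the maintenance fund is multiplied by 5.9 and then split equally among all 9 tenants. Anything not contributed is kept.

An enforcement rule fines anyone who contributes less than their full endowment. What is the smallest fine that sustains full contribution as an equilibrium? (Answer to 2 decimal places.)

17.91 euros

Given the others contribute fully, the best deviation is to contribute 0 (any partial contribution still incurs the fine and gives up units whose private return 0.6556 is below 1).
Deviating from 52 to 0 saves 52 euros but forfeits the deviator's share of the drop in the maintenance fund: 5.9/9 × 52 = 34.09.
So the deviation gain is 52 − 34.09 = 17.91, and the fine must be at least 17.91 euros to wipe it out.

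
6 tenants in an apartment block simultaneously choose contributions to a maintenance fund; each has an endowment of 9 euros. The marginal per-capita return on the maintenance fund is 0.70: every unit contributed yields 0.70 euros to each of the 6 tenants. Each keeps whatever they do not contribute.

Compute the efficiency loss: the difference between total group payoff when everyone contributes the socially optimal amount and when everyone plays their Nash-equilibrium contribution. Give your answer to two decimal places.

The private return per contributed unit is 0.70 < 1, so contributing 0 is dominant for every player. At the Nash equilibrium everyone keeps their 9, and the group total is 6 × 9 = 54.
Each contributed unit returns 4.200 to the group as a whole (0.70 to each of 6 players), which exceeds 1, so the social optimum is full contribution: group total = 4.200 × 54 = 226.80.
Efficiency loss = 226.80 − 54 = 172.80.

172.80 euros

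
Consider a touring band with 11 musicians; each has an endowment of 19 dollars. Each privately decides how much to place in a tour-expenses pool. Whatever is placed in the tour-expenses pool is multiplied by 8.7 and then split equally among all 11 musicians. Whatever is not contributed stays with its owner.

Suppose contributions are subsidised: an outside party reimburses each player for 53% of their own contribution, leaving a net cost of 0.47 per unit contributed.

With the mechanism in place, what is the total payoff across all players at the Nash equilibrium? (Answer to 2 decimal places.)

Under the mechanism each unit contributed yields (8.7/11) / 0.47 = 1.6828 back to its contributor per unit of net cost, which exceeds 1, making full contribution the dominant choice for everyone.
So the Nash equilibrium is full contribution by all 11; the group earns 11 × (19 × 0.53 + 8.7 × 19) = 1929.07.

1929.07 dollars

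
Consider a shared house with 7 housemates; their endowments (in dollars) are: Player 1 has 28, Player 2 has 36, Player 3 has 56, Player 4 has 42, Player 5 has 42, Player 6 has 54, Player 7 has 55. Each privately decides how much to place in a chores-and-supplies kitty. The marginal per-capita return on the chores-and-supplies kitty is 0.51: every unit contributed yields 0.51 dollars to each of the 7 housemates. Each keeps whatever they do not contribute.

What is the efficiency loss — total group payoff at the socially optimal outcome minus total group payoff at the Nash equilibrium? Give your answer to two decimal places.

804.41 dollars

The private return per contributed unit is 0.51 < 1 for everyone, so the Nash equilibrium is zero contribution and the group total is Σ E_j = 28 + 36 + 56 + 42 + 42 + 54 + 55 = 313.
Each contributed unit returns 3.570 to the group, so the social optimum is full contribution by everyone: group total = 3.570 × 313 = 1117.41.
Efficiency loss = (3.570 − 1) × 313 = 804.41.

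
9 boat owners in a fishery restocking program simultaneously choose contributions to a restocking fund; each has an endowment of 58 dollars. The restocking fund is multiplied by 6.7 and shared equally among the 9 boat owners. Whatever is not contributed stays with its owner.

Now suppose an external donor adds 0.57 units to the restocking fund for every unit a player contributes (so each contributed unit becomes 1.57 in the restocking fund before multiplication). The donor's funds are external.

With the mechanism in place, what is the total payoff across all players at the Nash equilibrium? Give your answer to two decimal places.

5490.92 dollars

With the mechanism, a contributed unit returns 6.7 × 1.57 / 9 = 1.1688 per unit of net cost to the contributor — now above 1 — so contributing fully is weakly dominant for every player.
So the Nash equilibrium is full contribution by all 9; the group earns 6.7 × 1.57 × 522 = 5490.92.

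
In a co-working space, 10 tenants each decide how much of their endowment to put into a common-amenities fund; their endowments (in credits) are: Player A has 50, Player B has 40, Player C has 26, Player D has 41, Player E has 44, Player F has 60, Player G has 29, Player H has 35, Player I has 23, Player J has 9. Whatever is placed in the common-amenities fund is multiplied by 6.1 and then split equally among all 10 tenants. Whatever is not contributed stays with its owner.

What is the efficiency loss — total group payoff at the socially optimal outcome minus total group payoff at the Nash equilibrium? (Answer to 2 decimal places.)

The private return per contributed unit is 6.1/10 = 0.6100 < 1 for every player regardless of endowment, so the Nash equilibrium is zero contribution and the group total is Σ E_j = 50 + 40 + 26 + 41 + 44 + 60 + 29 + 35 + 23 + 9 = 357.
Each contributed unit returns 6.100 to the group, so the social optimum is full contribution by everyone: group total = 6.100 × 357 = 2177.70.
Efficiency loss = (6.100 − 1) × 357 = 1820.70.

1820.70 credits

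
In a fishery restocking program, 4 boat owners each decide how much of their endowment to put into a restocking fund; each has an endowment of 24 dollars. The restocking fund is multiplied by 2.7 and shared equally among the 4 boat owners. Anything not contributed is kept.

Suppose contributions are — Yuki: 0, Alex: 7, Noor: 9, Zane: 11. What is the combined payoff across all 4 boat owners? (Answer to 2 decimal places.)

Total contributed: 0 + 7 + 9 + 11 = 27; total kept: 4 × 24 − 27 = 69.
The restocking fund pays out 2.7 × 27 = 72.90 in aggregate.
Group total = 69 + 72.90 = 141.90.

141.90 dollars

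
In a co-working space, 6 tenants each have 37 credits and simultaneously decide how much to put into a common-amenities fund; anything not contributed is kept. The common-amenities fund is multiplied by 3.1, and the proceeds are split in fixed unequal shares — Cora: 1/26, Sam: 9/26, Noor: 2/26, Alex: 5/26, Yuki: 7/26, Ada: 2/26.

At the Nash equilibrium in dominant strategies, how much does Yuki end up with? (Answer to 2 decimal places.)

67.88 credits

Player j's private return per contributed unit is 3.1 × (j's share). Contributing is weakly dominant for j when that share is at least 1/3.1 = 0.3226, and contributing 0 is dominant otherwise.
Sam alone (share 9/26) is above the threshold, contributing 37; the remaining 5 contribute 0. Total contributed: 37.
Yuki keeps 37 and receives 3.1 × 37 × 7/26 = 30.88 from the common-amenities fund, for a payoff of 67.88.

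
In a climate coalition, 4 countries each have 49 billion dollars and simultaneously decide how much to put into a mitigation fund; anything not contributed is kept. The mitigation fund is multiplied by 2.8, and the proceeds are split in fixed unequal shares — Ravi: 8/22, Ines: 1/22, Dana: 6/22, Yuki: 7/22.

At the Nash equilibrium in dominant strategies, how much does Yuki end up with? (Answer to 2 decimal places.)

92.65 billion dollars

Each unit j contributes comes back to j as 2.8 × (j's share), so j prefers to contribute only if that share exceeds 1/2.8 = 0.3571; otherwise keeping the unit dominates.
Only Ravi (8/22) clears that bar, contributing 49; the remaining 3 contribute 0. Total contributed: 49.
Yuki keeps 49 and receives 2.8 × 49 × 7/22 = 43.65 from the mitigation fund, for a payoff of 92.65.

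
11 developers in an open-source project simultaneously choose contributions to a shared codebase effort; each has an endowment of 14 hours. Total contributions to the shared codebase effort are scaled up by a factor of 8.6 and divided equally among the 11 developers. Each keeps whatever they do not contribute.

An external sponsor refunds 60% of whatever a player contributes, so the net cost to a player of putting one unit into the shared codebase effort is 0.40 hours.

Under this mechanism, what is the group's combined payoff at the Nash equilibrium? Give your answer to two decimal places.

1416.80 hours

Under the mechanism each unit contributed yields (8.6/11) / 0.40 = 1.9545 back to its contributor per unit of net cost, which exceeds 1, making full contribution the dominant choice for everyone.
So the Nash equilibrium is full contribution by all 11; the group earns 11 × (14 × 0.60 + 8.6 × 14) = 1416.80.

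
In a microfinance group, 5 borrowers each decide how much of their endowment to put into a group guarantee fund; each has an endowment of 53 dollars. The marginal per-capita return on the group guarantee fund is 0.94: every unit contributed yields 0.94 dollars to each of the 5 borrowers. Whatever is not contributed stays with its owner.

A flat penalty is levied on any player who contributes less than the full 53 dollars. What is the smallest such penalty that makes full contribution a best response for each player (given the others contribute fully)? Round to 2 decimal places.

Given the others contribute fully, the best deviation is to contribute 0 (any partial contribution still incurs the fine and gives up units whose private return 0.94 is below 1).
Deviating from 53 to 0 saves 53 dollars but forfeits the deviator's share of the drop in the group guarantee fund: 0.94 × 53 = 49.82.
So the deviation gain is 53 − 49.82 = 3.18, and the fine must be at least 3.18 dollars to wipe it out.

3.18 dollars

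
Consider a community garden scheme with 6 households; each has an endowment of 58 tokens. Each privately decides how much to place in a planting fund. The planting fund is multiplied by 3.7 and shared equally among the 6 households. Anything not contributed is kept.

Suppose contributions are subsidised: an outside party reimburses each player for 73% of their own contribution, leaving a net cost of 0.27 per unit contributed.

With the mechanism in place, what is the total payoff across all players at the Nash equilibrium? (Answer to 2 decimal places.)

The effective private return per unit is now (3.7/6) / 0.27 = 2.2840 > 1, so every player's dominant strategy flips to full contribution.
At the Nash equilibrium everyone contributes 58. Group total payoff = 6 × (58 × 0.73 + 3.7 × 58) = 1541.64.

1541.64 tokens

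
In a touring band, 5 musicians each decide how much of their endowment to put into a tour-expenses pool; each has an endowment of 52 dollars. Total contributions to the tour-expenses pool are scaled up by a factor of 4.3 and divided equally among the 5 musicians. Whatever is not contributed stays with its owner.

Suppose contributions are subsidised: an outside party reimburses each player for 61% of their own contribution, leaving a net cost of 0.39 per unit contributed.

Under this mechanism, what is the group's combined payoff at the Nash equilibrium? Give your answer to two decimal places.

1276.60 dollars

Under the mechanism each unit contributed yields (4.3/5) / 0.39 = 2.2051 back to its contributor per unit of net cost, which exceeds 1, making full contribution the dominant choice for everyone.
So the Nash equilibrium is full contribution by all 5; the group earns 5 × (52 × 0.61 + 4.3 × 52) = 1276.60.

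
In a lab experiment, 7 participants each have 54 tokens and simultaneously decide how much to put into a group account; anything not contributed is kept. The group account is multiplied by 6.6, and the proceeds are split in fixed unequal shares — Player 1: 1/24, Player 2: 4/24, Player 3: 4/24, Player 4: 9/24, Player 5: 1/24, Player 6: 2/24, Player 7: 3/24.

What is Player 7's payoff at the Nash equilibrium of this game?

187.65 tokens

Player j's private return per contributed unit is 6.6 × (j's share). Contributing is weakly dominant for j when that share is at least 1/6.6 = 0.1515, and contributing 0 is dominant otherwise.
Player 2, Player 3 and Player 4 are above the threshold, contributing 54 each; the remaining 4 contribute 0. Total contributed: 162.
Player 7 keeps 54 and receives 6.6 × 162 × 3/24 = 133.65 from the group account, for a payoff of 187.65.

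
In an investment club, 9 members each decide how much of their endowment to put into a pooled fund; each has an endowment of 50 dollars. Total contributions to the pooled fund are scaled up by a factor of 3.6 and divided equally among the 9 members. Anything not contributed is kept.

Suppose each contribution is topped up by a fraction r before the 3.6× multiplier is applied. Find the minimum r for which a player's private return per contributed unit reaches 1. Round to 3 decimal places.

With matching at rate r, one contributed unit becomes (1 + r) in the pooled fund and returns 3.6 × (1 + r) / 9 to the contributor.
Setting this equal to 1: 1 + r = 9/3.6 = 2.5000.
So the minimum matching rate is r = 2.5000 − 1 = 1.500.

1.500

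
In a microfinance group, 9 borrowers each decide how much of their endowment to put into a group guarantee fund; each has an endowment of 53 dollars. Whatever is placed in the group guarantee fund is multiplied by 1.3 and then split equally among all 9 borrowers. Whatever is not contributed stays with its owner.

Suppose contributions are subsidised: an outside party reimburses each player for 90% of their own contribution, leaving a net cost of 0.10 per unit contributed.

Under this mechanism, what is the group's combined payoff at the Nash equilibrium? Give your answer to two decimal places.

Under the mechanism each unit contributed yields (1.3/9) / 0.10 = 1.4444 back to its contributor per unit of net cost, which exceeds 1, making full contribution the dominant choice for everyone.
So the Nash equilibrium is full contribution by all 9; the group earns 9 × (53 × 0.90 + 1.3 × 53) = 1049.40.

1049.40 dollars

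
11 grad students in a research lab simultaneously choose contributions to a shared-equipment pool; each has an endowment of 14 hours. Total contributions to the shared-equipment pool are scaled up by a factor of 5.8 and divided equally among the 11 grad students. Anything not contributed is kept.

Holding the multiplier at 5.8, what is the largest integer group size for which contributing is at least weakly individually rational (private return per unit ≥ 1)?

Private return per unit is 5.8/(group size), which is ≥ 1 whenever the group size is ≤ 5.8.
The largest such integer is 5.

5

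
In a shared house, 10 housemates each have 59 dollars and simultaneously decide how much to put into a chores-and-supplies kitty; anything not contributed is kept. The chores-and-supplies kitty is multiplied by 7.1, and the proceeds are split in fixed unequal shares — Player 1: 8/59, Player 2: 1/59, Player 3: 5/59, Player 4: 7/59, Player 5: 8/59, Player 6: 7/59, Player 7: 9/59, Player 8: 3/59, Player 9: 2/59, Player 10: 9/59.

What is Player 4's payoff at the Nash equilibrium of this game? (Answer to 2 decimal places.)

Player j's private return per contributed unit is 7.1 × (j's share). Contributing is weakly dominant for j when that share is at least 1/7.1 = 0.1408, and contributing 0 is dominant otherwise.
The shares above 0.1408 belong to Player 7 and Player 10, contributing 59 each; the remaining 8 contribute 0. Total contributed: 118.
Player 4 keeps 59 and receives 7.1 × 118 × 7/59 = 99.40 from the chores-and-supplies kitty, for a payoff of 158.40.

158.40 dollars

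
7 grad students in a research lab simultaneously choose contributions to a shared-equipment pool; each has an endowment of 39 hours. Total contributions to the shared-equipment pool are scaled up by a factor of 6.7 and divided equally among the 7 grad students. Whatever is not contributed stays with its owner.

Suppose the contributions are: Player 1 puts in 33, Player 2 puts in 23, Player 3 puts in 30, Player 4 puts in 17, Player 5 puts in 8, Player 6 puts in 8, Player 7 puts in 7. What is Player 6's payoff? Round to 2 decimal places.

151.60 hours

Total contributed: 33 + 23 + 30 + 17 + 8 + 8 + 7 = 126.
Each receives 6.7 × 126 / 7 = 120.60 from the shared-equipment pool.
Player 6 keeps 39 − 8 = 31, so Player 6's payoff is 31 + 120.60 = 151.60.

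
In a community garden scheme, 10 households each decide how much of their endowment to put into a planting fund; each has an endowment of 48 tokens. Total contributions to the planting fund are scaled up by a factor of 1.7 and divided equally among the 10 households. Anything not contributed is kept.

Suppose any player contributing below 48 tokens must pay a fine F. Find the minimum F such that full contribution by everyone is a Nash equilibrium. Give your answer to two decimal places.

Given the others contribute fully, the best deviation is to contribute 0 (any partial contribution still incurs the fine and gives up units whose private return 0.1700 is below 1).
Deviating from 48 to 0 saves 48 tokens but forfeits the deviator's share of the drop in the planting fund: 1.7/10 × 48 = 8.16.
So the deviation gain is 48 − 8.16 = 39.84, and the fine must be at least 39.84 tokens to wipe it out.

39.84 tokens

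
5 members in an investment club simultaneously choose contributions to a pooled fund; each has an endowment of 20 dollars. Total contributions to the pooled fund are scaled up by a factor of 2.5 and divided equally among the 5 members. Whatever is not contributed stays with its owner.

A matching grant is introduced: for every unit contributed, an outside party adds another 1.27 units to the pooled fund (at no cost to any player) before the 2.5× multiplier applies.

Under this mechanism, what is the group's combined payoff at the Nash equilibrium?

The effective private return per unit is now 2.5 × 2.27 / 5 = 1.1350 > 1, so every player's dominant strategy flips to full contribution.
So the Nash equilibrium is full contribution by all 5; the group earns 2.5 × 2.27 × 100 = 567.50.

567.50 dollars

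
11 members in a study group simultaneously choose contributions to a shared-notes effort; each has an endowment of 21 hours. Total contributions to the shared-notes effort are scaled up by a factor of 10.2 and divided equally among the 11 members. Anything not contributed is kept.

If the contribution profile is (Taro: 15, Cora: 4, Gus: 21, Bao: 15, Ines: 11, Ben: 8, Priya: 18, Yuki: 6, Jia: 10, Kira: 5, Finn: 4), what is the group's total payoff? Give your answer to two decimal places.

1307.40 hours

Total contributed: 15 + 4 + 21 + 15 + 11 + 8 + 18 + 6 + 10 + 5 + 4 = 117; total kept: 11 × 21 − 117 = 114.
The shared-notes effort pays out 10.2 × 117 = 1193.40 in aggregate.
Group total = 114 + 1193.40 = 1307.40.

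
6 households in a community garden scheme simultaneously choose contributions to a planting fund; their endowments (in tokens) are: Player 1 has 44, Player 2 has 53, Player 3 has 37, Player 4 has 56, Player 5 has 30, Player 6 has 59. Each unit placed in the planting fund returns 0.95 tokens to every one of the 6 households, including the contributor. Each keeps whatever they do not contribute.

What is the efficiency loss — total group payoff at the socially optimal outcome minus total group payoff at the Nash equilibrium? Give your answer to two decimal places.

The private return per contributed unit is 0.95 < 1 for everyone, so the Nash equilibrium is zero contribution and the group total is Σ E_j = 44 + 53 + 37 + 56 + 30 + 59 = 279.
Each contributed unit returns 5.700 to the group, so the social optimum is full contribution by everyone: group total = 5.700 × 279 = 1590.30.
Efficiency loss = (5.700 − 1) × 279 = 1311.30.

1311.30 tokens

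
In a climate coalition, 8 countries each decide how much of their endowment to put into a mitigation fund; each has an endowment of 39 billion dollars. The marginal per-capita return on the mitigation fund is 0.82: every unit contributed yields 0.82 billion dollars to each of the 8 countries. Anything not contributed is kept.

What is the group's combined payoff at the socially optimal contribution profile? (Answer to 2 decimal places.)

2046.72 billion dollars

Each contributed unit returns 6.560 to the group as a whole (0.82 to each of 8 players), which exceeds 1, so the social optimum is full contribution: group total = 6.560 × 312 = 2046.72.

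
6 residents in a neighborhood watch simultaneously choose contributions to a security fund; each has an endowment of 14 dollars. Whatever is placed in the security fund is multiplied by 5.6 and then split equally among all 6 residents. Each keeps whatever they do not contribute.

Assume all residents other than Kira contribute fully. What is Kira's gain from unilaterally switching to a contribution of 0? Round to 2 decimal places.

0.93 dollars

Switching from a contribution of 14 to 0 lets Kira keep an extra 14 dollars, but lowers the security fund by 14, which costs Kira their own share of that drop: 5.6/6 × 14 = 13.07.
Net gain = 14 − 13.07 = 0.93. The private return per contributed unit (0.9333) is below 1, so free-riding is indeed the best response regardless of what the others do.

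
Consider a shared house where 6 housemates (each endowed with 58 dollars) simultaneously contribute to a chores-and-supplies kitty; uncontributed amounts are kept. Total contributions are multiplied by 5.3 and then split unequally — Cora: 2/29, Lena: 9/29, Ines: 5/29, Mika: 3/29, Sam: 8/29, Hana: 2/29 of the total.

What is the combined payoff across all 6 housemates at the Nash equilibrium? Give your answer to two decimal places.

846.80 dollars

A player with share s gets back 5.3·s per unit contributed, so full contribution is dominant for anyone with s > 1/5.3 = 0.1887 and zero contribution is dominant for anyone below.
The shares above 0.1887 belong to Lena and Sam, contributing 58 each; the remaining 4 contribute 0. Total contributed: 116.
The chores-and-supplies kitty pays out 5.3 × 116 = 614.80 in total (split across the unequal shares, but the aggregate is all that matters for the group sum).
The 4 free-riders keep 58 each, adding 232. Group total = 232 + 614.80 = 846.80.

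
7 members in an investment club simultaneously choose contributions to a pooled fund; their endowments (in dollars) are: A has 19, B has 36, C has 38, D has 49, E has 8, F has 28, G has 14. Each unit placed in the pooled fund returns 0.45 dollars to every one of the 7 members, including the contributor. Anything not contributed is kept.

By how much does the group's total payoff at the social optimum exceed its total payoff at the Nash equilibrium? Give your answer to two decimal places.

The private return per contributed unit is 0.45 < 1 for everyone, so the Nash equilibrium is zero contribution and the group total is Σ E_j = 19 + 36 + 38 + 49 + 8 + 28 + 14 = 192.
Each contributed unit returns 3.150 to the group, so the social optimum is full contribution by everyone: group total = 3.150 × 192 = 604.80.
Efficiency loss = (3.150 − 1) × 192 = 412.80.

412.80 dollars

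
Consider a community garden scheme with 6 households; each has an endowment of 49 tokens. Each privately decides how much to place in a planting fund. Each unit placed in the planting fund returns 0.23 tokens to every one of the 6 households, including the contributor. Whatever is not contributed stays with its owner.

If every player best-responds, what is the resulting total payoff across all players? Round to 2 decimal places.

The private return per contributed unit is 0.23 < 1, so contributing 0 is dominant for every player. At the Nash equilibrium everyone keeps their 49, and the group total is 6 × 49 = 294.

294.00 tokens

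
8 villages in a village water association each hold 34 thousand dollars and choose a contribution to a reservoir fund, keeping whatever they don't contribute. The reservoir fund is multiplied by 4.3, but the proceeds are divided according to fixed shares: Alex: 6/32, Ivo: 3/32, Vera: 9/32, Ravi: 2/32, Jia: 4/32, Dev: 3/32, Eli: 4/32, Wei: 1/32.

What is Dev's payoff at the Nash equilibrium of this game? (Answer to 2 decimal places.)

47.71 thousand dollars

Player j's private return per contributed unit is 4.3 × (j's share). Contributing is weakly dominant for j when that share is at least 1/4.3 = 0.2326, and contributing 0 is dominant otherwise.
Vera alone (share 9/32) is above the threshold, contributing 34; the remaining 7 contribute 0. Total contributed: 34.
Dev keeps 34 and receives 4.3 × 34 × 3/32 = 13.71 from the reservoir fund, for a payoff of 47.71.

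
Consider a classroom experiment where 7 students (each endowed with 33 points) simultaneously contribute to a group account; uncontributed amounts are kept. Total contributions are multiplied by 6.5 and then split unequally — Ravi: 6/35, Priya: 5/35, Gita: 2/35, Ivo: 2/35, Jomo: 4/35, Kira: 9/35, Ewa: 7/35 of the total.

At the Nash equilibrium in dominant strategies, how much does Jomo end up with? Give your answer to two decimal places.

Each unit j contributes comes back to j as 6.5 × (j's share), so j prefers to contribute only if that share exceeds 1/6.5 = 0.1538; otherwise keeping the unit dominates.
Ravi, Kira and Ewa clear that bar, contributing 33 each; the remaining 4 contribute 0. Total contributed: 99.
Jomo keeps 33 and receives 6.5 × 99 × 4/35 = 73.54 from the group account, for a payoff of 106.54.

106.54 points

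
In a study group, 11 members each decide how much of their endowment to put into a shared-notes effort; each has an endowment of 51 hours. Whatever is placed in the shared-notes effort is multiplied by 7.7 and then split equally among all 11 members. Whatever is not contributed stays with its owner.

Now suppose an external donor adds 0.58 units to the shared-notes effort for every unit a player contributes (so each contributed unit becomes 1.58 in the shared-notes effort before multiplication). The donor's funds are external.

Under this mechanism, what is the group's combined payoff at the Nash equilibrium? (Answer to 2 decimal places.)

6825.13 hours

The effective private return per unit is now 7.7 × 1.58 / 11 = 1.1060 > 1, so every player's dominant strategy flips to full contribution.
At the Nash equilibrium everyone contributes 51. Group total payoff = 7.7 × 1.58 × 561 = 6825.13.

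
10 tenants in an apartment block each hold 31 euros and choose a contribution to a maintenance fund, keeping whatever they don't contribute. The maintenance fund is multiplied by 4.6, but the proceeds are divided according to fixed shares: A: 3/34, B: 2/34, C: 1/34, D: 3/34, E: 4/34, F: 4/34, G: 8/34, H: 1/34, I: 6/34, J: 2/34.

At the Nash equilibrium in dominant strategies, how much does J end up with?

39.39 euros

A player with share s gets back 4.6·s per unit contributed, so full contribution is dominant for anyone with s > 1/4.6 = 0.2174 and zero contribution is dominant for anyone below.
G alone (share 8/34) is above the threshold, contributing 31; the remaining 9 contribute 0. Total contributed: 31.
J keeps 31 and receives 4.6 × 31 × 2/34 = 8.39 from the maintenance fund, for a payoff of 39.39.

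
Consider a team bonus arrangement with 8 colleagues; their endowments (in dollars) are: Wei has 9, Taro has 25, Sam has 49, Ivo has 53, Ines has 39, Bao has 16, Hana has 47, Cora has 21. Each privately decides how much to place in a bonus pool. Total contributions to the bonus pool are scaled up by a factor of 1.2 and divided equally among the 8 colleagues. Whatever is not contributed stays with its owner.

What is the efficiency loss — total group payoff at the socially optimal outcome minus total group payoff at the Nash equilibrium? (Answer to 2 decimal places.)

The private return per contributed unit is 1.2/8 = 0.1500 < 1 for every player regardless of endowment, so the Nash equilibrium is zero contribution and the group total is Σ E_j = 9 + 25 + 49 + 53 + 39 + 16 + 47 + 21 = 259.
Each contributed unit returns 1.200 to the group, so the social optimum is full contribution by everyone: group total = 1.200 × 259 = 310.80.
Efficiency loss = (1.200 − 1) × 259 = 51.80.

51.80 dollars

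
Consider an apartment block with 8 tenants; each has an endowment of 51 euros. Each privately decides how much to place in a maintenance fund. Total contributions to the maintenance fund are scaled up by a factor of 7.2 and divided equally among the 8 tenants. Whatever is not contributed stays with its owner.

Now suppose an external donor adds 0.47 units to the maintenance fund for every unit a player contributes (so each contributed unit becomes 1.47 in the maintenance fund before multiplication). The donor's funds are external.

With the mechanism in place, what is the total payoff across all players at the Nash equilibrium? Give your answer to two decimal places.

With the mechanism, a contributed unit returns 7.2 × 1.47 / 8 = 1.3230 per unit of net cost to the contributor — now above 1 — so contributing fully is weakly dominant for every player.
At the Nash equilibrium everyone contributes 51. Group total payoff = 7.2 × 1.47 × 408 = 4318.27.

4318.27 euros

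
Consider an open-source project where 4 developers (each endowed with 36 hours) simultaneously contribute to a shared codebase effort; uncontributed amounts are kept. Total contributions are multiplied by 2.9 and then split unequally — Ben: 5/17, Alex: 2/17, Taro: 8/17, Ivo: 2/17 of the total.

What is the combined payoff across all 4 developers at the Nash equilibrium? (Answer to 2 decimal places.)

212.40 hours

Each unit j contributes comes back to j as 2.9 × (j's share), so j prefers to contribute only if that share exceeds 1/2.9 = 0.3448; otherwise keeping the unit dominates.
The only share above 0.3448 is Taro's 8/17, contributing 36; the remaining 3 contribute 0. Total contributed: 36.
The shared codebase effort pays out 2.9 × 36 = 104.40 in total (split across the unequal shares, but the aggregate is all that matters for the group sum).
The 3 free-riders keep 36 each, adding 108. Group total = 108 + 104.40 = 212.40.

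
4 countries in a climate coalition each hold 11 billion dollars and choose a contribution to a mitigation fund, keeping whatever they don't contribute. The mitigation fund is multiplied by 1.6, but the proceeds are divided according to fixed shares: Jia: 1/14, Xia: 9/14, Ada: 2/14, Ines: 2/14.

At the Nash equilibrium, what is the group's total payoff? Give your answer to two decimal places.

Player j's private return per contributed unit is 1.6 × (j's share). Contributing is weakly dominant for j when that share is at least 1/1.6 = 0.6250, and contributing 0 is dominant otherwise.
The only share above 0.6250 is Xia's 9/14, contributing 11; the remaining 3 contribute 0. Total contributed: 11.
The mitigation fund pays out 1.6 × 11 = 17.60 in total (split across the unequal shares, but the aggregate is all that matters for the group sum).
The 3 free-riders keep 11 each, adding 33. Group total = 33 + 17.60 = 50.60.

50.60 billion dollars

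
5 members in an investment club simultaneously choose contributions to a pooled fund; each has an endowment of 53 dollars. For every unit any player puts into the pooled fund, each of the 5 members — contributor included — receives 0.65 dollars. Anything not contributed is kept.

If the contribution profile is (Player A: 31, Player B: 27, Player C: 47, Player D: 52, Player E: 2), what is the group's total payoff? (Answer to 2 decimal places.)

Total contributed: 31 + 27 + 47 + 52 + 2 = 159; total kept: 5 × 53 − 159 = 106.
The pooled fund pays out 0.65 × 5 × 159 = 516.75 in aggregate.
Group total = 106 + 516.75 = 622.75.

622.75 dollars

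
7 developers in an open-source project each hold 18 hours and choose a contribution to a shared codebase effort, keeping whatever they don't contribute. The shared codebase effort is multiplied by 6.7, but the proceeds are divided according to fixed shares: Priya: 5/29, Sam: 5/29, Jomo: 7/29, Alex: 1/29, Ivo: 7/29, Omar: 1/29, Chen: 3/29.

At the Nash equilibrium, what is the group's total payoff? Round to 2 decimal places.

536.40 hours

Player j's private return per contributed unit is 6.7 × (j's share). Contributing is weakly dominant for j when that share is at least 1/6.7 = 0.1493, and contributing 0 is dominant otherwise.
Priya, Sam, Jomo and Ivo are above the threshold, contributing 18 each; the remaining 3 contribute 0. Total contributed: 72.
The shared codebase effort pays out 6.7 × 72 = 482.40 in total (split across the unequal shares, but the aggregate is all that matters for the group sum).
The 3 free-riders keep 18 each, adding 54. Group total = 54 + 482.40 = 536.40.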